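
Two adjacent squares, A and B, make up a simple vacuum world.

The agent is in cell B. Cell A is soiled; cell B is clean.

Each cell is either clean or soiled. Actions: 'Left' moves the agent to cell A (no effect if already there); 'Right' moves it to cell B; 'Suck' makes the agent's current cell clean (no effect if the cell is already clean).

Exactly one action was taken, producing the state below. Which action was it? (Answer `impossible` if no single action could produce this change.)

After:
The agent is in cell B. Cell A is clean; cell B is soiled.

try  Left: <A|soiled|clean>
try Right: <B|soiled|clean>
try  Suck: <B|soiled|clean>
no single action produces the after-state

impossible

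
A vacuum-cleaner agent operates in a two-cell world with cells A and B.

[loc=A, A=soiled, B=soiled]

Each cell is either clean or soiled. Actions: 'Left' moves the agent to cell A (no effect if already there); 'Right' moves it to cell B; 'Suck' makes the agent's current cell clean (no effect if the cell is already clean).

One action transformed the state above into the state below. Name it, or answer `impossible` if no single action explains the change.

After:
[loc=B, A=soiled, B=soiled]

try  Left: (A; A:soiled, B:soiled)
try Right: (B; A:soiled, B:soiled)  ← match
try  Suck: (A; A:clean, B:soiled)

Right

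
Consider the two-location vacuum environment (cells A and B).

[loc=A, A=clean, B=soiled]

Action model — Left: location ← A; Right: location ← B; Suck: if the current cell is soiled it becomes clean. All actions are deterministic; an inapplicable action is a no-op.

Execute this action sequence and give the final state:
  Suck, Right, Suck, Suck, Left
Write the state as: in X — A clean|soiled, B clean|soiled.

in A — A clean, B clean

Suck (#1): in A — A clean, B soiled
Right (#2): in B — A clean, B soiled
Suck (#3): in B — A clean, B clean
Suck (#4): in B — A clean, B clean
Left (#5): in A — A clean, B clean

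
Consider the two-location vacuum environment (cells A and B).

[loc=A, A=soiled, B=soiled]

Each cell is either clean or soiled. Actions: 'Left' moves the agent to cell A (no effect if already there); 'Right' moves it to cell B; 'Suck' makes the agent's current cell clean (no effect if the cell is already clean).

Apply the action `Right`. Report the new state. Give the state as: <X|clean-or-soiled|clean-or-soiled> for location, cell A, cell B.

start: <A|soiled|soiled>
Right (#1): <B|soiled|soiled>

<B|soiled|soiled>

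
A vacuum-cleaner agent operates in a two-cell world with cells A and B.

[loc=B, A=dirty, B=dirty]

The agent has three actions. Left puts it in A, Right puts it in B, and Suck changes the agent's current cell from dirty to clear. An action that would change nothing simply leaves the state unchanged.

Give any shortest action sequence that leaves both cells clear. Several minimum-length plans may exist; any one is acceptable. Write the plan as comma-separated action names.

Suck, Left, Suck

t=1 Suck ⇒ <B|dirty|clear>
t=2 Left ⇒ <A|dirty|clear>
t=3 Suck ⇒ <A|clear|clear>
min 3: Suck B + move + Suck A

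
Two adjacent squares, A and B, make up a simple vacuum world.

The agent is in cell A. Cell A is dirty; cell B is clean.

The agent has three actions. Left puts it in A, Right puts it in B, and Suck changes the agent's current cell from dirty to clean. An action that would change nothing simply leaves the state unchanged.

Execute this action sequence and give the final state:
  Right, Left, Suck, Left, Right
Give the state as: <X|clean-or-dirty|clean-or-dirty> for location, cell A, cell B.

1. Right → <B|dirty|clean>
2. Left → <A|dirty|clean>
3. Suck → <A|clean|clean>
4. Left → <A|clean|clean>
5. Right → <B|clean|clean>

<B|clean|clean>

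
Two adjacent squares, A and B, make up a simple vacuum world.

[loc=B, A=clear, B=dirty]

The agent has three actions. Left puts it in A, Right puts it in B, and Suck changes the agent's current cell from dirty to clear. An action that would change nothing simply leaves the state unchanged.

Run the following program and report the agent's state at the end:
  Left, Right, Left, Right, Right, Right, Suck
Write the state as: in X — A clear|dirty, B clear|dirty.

in B — A clear, B clear

1. Left → in A — A clear, B dirty
2. Right → in B — A clear, B dirty
3. Left → in A — A clear, B dirty
4. Right → in B — A clear, B dirty
5. Right → in B — A clear, B dirty
6. Right → in B — A clear, B dirty
7. Suck → in B — A clear, B clear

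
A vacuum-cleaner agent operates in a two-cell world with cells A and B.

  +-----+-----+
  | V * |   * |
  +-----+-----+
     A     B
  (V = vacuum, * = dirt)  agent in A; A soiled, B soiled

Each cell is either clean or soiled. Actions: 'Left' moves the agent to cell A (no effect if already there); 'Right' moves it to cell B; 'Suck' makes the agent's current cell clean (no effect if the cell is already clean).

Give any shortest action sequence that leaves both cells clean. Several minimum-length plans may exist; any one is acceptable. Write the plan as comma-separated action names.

step 1/3 (Suck): in A — A clean, B soiled
step 2/3 (Right): in B — A clean, B soiled
step 3/3 (Suck): in B — A clean, B clean
min 3: Suck A + move + Suck B

Suck, Right, Suck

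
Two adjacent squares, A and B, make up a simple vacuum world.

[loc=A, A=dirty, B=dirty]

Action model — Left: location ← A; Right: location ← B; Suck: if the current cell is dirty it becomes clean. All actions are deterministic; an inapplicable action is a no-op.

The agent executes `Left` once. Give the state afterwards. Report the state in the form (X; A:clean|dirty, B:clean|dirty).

(A; A:dirty, B:dirty)

start: (A; A:dirty, B:dirty)
step 1/1 (Left): (A; A:dirty, B:dirty)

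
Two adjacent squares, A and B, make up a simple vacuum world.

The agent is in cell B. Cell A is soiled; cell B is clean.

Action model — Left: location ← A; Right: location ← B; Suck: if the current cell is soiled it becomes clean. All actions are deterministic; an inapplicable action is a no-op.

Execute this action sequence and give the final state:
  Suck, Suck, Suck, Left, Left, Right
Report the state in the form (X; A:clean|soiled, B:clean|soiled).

[1] after Suck: (B; A:soiled, B:clean)
[2] after Suck: (B; A:soiled, B:clean)
[3] after Suck: (B; A:soiled, B:clean)
[4] after Left: (A; A:soiled, B:clean)
[5] after Left: (A; A:soiled, B:clean)
[6] after Right: (B; A:soiled, B:clean)

(B; A:soiled, B:clean)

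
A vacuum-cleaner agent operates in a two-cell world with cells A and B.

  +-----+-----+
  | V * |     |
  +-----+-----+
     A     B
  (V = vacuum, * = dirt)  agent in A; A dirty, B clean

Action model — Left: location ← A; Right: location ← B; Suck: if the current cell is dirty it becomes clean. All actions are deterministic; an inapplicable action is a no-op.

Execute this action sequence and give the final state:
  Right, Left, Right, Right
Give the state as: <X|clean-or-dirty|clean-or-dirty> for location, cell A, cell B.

<B|dirty|clean>

step 1/4 (Right): <B|dirty|clean>
step 2/4 (Left): <A|dirty|clean>
step 3/4 (Right): <B|dirty|clean>
step 4/4 (Right): <B|dirty|clean>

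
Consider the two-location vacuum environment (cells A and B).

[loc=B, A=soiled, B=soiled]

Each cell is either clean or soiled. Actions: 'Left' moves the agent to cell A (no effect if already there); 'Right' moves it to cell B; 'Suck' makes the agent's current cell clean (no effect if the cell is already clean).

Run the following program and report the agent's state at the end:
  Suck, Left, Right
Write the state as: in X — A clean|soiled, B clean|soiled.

1) do Suck; now in B — A soiled, B clean
2) do Left; now in A — A soiled, B clean
3) do Right; now in B — A soiled, B clean

in B — A soiled, B clean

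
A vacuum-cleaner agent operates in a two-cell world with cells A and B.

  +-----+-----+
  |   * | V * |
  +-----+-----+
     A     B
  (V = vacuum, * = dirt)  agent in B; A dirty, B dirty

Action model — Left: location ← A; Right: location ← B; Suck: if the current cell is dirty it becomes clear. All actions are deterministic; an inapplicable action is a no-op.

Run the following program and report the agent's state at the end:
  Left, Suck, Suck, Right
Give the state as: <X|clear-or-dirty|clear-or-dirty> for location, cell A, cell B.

<B|clear|dirty>

Left (#1): <A|dirty|dirty>
Suck (#2): <A|clear|dirty>
Suck (#3): <A|clear|dirty>
Right (#4): <B|clear|dirty>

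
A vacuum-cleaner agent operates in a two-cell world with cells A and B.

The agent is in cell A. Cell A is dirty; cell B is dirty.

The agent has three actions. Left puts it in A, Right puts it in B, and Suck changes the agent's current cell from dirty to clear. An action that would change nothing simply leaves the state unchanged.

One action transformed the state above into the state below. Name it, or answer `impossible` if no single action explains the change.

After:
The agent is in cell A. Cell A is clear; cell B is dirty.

Suck

try  Left: <A|dirty|dirty>
try Right: <B|dirty|dirty>
try  Suck: <A|clear|dirty>  ← match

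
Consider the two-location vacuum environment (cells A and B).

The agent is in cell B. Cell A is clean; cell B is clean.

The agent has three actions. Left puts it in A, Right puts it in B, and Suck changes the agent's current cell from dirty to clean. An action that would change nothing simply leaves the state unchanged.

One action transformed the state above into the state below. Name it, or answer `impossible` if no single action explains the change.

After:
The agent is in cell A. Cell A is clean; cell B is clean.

Left

try  Left: (A; A:clean, B:clean)  ← match
try Right: (B; A:clean, B:clean)
try  Suck: (B; A:clean, B:clean)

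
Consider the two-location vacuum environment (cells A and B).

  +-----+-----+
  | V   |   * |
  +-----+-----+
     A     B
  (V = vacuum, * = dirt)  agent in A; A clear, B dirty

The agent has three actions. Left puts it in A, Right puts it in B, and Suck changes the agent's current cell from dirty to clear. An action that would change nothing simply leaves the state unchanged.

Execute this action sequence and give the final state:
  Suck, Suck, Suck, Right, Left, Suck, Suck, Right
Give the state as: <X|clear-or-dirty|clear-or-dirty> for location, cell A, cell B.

<B|clear|dirty>

t=1 Suck ⇒ <A|clear|dirty>
t=2 Suck ⇒ <A|clear|dirty>
t=3 Suck ⇒ <A|clear|dirty>
t=4 Right ⇒ <B|clear|dirty>
t=5 Left ⇒ <A|clear|dirty>
t=6 Suck ⇒ <A|clear|dirty>
t=7 Suck ⇒ <A|clear|dirty>
t=8 Right ⇒ <B|clear|dirty>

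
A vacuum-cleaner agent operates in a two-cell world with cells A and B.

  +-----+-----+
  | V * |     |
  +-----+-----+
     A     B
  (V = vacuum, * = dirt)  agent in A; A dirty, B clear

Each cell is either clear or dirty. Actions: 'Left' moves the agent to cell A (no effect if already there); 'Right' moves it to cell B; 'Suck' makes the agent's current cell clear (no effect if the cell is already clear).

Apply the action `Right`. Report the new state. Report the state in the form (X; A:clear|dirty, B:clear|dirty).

(B; A:dirty, B:clear)

start: (A; A:dirty, B:clear)
[1] after Right: (B; A:dirty, B:clear)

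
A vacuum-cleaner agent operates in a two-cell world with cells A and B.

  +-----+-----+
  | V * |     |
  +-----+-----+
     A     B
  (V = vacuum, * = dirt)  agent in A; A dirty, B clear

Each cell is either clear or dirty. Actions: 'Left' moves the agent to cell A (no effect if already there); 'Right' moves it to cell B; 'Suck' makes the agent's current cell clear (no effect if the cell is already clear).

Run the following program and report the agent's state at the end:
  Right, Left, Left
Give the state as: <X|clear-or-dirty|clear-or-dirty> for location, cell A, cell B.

<A|dirty|clear>

t=1 Right ⇒ <B|dirty|clear>
t=2 Left ⇒ <A|dirty|clear>
t=3 Left ⇒ <A|dirty|clear>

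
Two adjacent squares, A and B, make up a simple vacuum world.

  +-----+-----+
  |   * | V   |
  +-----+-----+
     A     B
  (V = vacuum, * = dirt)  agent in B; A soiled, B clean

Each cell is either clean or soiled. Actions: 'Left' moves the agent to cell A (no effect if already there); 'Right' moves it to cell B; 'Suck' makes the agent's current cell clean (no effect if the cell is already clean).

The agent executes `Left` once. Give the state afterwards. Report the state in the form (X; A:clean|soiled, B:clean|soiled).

start: (B; A:soiled, B:clean)
step 1/1 (Left): (A; A:soiled, B:clean)

(A; A:soiled, B:clean)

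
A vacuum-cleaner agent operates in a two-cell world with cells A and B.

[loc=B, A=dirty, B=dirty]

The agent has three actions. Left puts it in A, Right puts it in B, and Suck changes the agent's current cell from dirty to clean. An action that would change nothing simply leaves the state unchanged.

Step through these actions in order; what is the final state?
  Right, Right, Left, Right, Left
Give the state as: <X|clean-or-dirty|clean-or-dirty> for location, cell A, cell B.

step 1/5 (Right): <B|dirty|dirty>
step 2/5 (Right): <B|dirty|dirty>
step 3/5 (Left): <A|dirty|dirty>
step 4/5 (Right): <B|dirty|dirty>
step 5/5 (Left): <A|dirty|dirty>

<A|dirty|dirty>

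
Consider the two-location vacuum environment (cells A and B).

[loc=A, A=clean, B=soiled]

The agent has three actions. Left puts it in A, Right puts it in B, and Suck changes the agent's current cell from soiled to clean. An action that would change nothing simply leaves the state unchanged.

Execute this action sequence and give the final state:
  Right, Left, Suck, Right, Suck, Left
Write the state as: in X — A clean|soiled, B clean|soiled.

[1] after Right: in B — A clean, B soiled
[2] after Left: in A — A clean, B soiled
[3] after Suck: in A — A clean, B soiled
[4] after Right: in B — A clean, B soiled
[5] after Suck: in B — A clean, B clean
[6] after Left: in A — A clean, B clean

in A — A clean, B clean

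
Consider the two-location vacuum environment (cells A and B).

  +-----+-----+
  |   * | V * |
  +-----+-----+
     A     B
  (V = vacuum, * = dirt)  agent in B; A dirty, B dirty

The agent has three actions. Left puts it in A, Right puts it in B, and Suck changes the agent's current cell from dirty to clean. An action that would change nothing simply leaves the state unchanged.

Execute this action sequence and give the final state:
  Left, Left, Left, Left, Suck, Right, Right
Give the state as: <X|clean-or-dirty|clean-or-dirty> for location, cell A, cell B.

<B|clean|dirty>

t=1 Left ⇒ <A|dirty|dirty>
t=2 Left ⇒ <A|dirty|dirty>
t=3 Left ⇒ <A|dirty|dirty>
t=4 Left ⇒ <A|dirty|dirty>
t=5 Suck ⇒ <A|clean|dirty>
t=6 Right ⇒ <B|clean|dirty>
t=7 Right ⇒ <B|clean|dirty>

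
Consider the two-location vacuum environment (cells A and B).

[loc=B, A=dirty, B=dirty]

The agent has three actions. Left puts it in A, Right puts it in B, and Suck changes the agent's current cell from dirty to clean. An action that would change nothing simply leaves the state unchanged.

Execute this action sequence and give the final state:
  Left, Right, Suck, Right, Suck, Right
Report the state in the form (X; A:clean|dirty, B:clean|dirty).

(B; A:dirty, B:clean)

1. Left → (A; A:dirty, B:dirty)
2. Right → (B; A:dirty, B:dirty)
3. Suck → (B; A:dirty, B:clean)
4. Right → (B; A:dirty, B:clean)
5. Suck → (B; A:dirty, B:clean)
6. Right → (B; A:dirty, B:clean)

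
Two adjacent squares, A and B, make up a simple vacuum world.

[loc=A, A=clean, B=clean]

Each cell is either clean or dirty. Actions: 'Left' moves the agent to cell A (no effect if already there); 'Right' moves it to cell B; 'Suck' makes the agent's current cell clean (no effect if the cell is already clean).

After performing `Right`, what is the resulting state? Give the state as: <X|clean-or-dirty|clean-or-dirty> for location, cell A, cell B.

start: <A|clean|clean>
step 1/1 (Right): <B|clean|clean>

<B|clean|clean>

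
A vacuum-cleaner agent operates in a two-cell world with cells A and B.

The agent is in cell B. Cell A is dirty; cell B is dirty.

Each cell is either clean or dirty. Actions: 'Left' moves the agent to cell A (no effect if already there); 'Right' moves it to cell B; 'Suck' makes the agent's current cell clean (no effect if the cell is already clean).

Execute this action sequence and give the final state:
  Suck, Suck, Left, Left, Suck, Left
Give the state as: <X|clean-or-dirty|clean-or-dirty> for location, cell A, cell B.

<A|clean|clean>

step 1/6 (Suck): <B|dirty|clean>
step 2/6 (Suck): <B|dirty|clean>
step 3/6 (Left): <A|dirty|clean>
step 4/6 (Left): <A|dirty|clean>
step 5/6 (Suck): <A|clean|clean>
step 6/6 (Left): <A|clean|clean>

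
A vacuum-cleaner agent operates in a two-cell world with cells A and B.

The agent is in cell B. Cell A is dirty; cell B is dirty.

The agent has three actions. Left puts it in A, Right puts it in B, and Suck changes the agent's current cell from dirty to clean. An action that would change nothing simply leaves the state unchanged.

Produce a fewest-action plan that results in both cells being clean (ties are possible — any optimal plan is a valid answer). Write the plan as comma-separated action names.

Suck, Left, Suck

step 1/3 (Suck): (B; A:dirty, B:clean)
step 2/3 (Left): (A; A:dirty, B:clean)
step 3/3 (Suck): (A; A:clean, B:clean)
min 3: Suck B + move + Suck A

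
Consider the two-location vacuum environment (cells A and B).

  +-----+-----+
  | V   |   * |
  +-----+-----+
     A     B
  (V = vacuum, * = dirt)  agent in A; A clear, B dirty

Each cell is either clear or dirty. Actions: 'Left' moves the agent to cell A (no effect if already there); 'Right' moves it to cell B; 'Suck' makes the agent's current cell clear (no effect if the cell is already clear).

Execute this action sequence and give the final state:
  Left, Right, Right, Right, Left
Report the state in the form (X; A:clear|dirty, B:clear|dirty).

[1] after Left: (A; A:clear, B:dirty)
[2] after Right: (B; A:clear, B:dirty)
[3] after Right: (B; A:clear, B:dirty)
[4] after Right: (B; A:clear, B:dirty)
[5] after Left: (A; A:clear, B:dirty)

(A; A:clear, B:dirty)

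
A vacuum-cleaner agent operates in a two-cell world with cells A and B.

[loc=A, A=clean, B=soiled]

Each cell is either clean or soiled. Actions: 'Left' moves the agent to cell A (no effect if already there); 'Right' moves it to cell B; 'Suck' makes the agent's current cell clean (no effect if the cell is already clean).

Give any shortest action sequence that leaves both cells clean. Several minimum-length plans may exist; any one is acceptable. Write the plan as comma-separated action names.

1) do Right; now <B|clean|soiled>
2) do Suck; now <B|clean|clean>
min 2: go B then Suck

Right, Suck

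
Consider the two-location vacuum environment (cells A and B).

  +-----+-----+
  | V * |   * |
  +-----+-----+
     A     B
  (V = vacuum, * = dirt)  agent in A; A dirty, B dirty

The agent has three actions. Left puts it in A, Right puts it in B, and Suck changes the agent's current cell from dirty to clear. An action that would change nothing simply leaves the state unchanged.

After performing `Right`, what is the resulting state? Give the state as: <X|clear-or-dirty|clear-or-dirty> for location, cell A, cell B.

start: <A|dirty|dirty>
t=1 Right ⇒ <B|dirty|dirty>

<B|dirty|dirty>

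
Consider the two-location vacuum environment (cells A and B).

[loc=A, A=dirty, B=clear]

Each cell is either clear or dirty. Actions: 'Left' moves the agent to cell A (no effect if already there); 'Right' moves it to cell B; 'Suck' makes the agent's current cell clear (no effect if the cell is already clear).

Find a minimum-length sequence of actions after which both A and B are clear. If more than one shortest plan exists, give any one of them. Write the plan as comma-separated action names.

step 1/1 (Suck): (A; A:clear, B:clear)
min 1: A is dirty, one Suck

Suck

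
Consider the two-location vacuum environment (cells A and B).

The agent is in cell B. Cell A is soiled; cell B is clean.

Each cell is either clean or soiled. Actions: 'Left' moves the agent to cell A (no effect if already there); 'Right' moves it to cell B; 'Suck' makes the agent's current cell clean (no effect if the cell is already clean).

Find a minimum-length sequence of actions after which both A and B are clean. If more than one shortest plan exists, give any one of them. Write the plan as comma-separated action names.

[1] after Left: <A|soiled|clean>
[2] after Suck: <A|clean|clean>
min 2: go A then Suck

Left, Suck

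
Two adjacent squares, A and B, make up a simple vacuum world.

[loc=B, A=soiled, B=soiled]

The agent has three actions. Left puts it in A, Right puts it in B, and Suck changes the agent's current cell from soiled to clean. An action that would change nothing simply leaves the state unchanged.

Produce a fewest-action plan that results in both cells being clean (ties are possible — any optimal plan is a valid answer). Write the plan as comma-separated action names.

Suck, Left, Suck

step 1/3 (Suck): in B — A soiled, B clean
step 2/3 (Left): in A — A soiled, B clean
step 3/3 (Suck): in A — A clean, B clean
min 3: Suck B + move + Suck A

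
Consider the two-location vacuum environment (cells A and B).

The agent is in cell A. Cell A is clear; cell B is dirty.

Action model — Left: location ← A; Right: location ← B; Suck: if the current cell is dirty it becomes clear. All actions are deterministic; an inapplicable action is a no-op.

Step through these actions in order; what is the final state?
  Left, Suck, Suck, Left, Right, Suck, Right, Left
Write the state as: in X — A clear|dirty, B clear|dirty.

in A — A clear, B clear

Left (#1): in A — A clear, B dirty
Suck (#2): in A — A clear, B dirty
Suck (#3): in A — A clear, B dirty
Left (#4): in A — A clear, B dirty
Right (#5): in B — A clear, B dirty
Suck (#6): in B — A clear, B clear
Right (#7): in B — A clear, B clear
Left (#8): in A — A clear, B clear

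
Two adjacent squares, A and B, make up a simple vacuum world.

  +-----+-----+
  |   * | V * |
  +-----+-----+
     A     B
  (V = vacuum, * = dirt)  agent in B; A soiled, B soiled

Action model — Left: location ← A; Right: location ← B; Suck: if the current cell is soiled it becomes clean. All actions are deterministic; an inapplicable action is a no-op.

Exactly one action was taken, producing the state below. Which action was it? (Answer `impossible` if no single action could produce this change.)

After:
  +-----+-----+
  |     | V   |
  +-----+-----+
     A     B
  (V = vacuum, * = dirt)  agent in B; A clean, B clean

impossible

try  Left: loc=A A=soiled B=soiled
try Right: loc=B A=soiled B=soiled
try  Suck: loc=B A=soiled B=clean
no single action produces the after-state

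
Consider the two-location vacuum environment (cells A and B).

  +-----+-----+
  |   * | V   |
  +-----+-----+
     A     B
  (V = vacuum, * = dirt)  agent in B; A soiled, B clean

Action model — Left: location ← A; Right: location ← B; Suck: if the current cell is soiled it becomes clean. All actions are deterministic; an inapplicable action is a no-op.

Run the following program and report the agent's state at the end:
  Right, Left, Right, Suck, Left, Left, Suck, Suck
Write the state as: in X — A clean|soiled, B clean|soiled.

in A — A clean, B clean

1) do Right; now in B — A soiled, B clean
2) do Left; now in A — A soiled, B clean
3) do Right; now in B — A soiled, B clean
4) do Suck; now in B — A soiled, B clean
5) do Left; now in A — A soiled, B clean
6) do Left; now in A — A soiled, B clean
7) do Suck; now in A — A clean, B clean
8) do Suck; now in A — A clean, B clean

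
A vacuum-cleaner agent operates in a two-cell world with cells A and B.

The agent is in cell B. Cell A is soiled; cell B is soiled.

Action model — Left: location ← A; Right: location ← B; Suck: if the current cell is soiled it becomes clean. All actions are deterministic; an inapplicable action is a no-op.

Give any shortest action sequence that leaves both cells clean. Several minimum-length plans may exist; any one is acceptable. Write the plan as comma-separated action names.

1. Suck → loc=B A=soiled B=clean
2. Left → loc=A A=soiled B=clean
3. Suck → loc=A A=clean B=clean
min 3: Suck B + move + Suck A

Suck, Left, Suck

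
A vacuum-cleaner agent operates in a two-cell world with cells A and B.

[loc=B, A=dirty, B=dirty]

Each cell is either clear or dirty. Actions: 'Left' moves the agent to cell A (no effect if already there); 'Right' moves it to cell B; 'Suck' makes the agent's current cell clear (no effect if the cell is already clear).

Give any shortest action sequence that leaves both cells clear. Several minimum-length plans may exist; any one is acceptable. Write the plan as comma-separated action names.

Suck, Left, Suck

t=1 Suck ⇒ (B; A:dirty, B:clear)
t=2 Left ⇒ (A; A:dirty, B:clear)
t=3 Suck ⇒ (A; A:clear, B:clear)
min 3: Suck B + move + Suck A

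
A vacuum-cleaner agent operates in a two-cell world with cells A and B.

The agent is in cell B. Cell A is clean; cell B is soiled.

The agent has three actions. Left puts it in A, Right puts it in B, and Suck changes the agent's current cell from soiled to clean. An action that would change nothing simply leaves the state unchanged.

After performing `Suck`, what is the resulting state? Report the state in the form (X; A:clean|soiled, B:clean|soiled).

start: (B; A:clean, B:soiled)
1) do Suck; now (B; A:clean, B:clean)

(B; A:clean, B:clean)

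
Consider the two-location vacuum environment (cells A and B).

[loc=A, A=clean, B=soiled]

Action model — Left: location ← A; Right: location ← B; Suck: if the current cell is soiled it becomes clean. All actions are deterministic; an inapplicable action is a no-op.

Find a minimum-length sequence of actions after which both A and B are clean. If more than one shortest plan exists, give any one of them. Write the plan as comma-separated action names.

Right, Suck

[1] after Right: loc=B A=clean B=soiled
[2] after Suck: loc=B A=clean B=clean
min 2: go B then Suck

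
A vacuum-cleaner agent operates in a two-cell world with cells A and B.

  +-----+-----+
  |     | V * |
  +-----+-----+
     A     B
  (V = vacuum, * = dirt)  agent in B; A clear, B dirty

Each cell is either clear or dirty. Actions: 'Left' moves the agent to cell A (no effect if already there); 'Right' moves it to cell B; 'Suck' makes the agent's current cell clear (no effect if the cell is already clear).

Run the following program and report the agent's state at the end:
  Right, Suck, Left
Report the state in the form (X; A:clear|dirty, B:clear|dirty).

1. Right → (B; A:clear, B:dirty)
2. Suck → (B; A:clear, B:clear)
3. Left → (A; A:clear, B:clear)

(A; A:clear, B:clear)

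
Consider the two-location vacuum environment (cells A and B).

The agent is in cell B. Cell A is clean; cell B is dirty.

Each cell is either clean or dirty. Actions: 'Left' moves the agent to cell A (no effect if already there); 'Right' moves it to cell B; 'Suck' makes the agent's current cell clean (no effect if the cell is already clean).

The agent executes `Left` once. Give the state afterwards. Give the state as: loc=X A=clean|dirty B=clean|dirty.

loc=A A=clean B=dirty

start: loc=B A=clean B=dirty
t=1 Left ⇒ loc=A A=clean B=dirty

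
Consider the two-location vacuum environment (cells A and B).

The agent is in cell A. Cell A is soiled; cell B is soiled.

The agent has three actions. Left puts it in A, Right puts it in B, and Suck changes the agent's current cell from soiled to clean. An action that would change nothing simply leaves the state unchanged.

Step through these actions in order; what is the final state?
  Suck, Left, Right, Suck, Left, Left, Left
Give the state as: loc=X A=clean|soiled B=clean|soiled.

loc=A A=clean B=clean

[1] after Suck: loc=A A=clean B=soiled
[2] after Left: loc=A A=clean B=soiled
[3] after Right: loc=B A=clean B=soiled
[4] after Suck: loc=B A=clean B=clean
[5] after Left: loc=A A=clean B=clean
[6] after Left: loc=A A=clean B=clean
[7] after Left: loc=A A=clean B=clean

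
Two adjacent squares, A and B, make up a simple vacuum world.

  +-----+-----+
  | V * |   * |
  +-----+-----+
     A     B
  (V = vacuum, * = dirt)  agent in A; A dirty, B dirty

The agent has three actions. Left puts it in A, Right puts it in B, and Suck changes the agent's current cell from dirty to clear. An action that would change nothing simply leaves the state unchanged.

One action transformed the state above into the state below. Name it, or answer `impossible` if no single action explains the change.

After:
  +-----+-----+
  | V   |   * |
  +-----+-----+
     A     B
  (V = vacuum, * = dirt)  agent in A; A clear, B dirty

Suck

try  Left: <A|dirty|dirty>
try Right: <B|dirty|dirty>
try  Suck: <A|clear|dirty>  ← match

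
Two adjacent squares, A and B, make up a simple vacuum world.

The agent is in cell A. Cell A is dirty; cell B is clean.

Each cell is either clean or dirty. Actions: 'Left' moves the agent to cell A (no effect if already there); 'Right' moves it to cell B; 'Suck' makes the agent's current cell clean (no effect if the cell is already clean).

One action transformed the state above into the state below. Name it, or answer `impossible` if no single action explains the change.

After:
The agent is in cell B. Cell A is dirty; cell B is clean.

Right

try  Left: (A; A:dirty, B:clean)
try Right: (B; A:dirty, B:clean)  ← match
try  Suck: (A; A:clean, B:clean)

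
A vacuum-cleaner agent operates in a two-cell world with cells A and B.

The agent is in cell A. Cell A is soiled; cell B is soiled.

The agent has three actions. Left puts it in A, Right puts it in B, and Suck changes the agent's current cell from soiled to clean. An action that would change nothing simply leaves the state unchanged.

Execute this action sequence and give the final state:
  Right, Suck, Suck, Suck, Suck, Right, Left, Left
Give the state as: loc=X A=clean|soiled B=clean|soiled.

loc=A A=soiled B=clean

Right (#1): loc=B A=soiled B=soiled
Suck (#2): loc=B A=soiled B=clean
Suck (#3): loc=B A=soiled B=clean
Suck (#4): loc=B A=soiled B=clean
Suck (#5): loc=B A=soiled B=clean
Right (#6): loc=B A=soiled B=clean
Left (#7): loc=A A=soiled B=clean
Left (#8): loc=A A=soiled B=clean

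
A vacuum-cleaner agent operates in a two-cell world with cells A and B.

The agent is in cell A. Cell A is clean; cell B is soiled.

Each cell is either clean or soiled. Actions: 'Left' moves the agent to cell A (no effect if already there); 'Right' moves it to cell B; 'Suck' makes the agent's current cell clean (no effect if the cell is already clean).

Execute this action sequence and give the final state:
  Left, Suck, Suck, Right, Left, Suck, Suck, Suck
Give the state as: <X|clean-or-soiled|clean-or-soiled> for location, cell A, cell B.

[1] after Left: <A|clean|soiled>
[2] after Suck: <A|clean|soiled>
[3] after Suck: <A|clean|soiled>
[4] after Right: <B|clean|soiled>
[5] after Left: <A|clean|soiled>
[6] after Suck: <A|clean|soiled>
[7] after Suck: <A|clean|soiled>
[8] after Suck: <A|clean|soiled>

<A|clean|soiled>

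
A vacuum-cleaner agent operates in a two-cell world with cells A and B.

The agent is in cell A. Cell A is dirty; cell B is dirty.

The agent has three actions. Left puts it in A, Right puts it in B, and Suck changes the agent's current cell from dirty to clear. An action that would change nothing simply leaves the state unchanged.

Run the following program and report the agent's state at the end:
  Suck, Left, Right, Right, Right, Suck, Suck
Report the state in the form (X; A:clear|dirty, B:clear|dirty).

(B; A:clear, B:clear)

1) do Suck; now (A; A:clear, B:dirty)
2) do Left; now (A; A:clear, B:dirty)
3) do Right; now (B; A:clear, B:dirty)
4) do Right; now (B; A:clear, B:dirty)
5) do Right; now (B; A:clear, B:dirty)
6) do Suck; now (B; A:clear, B:clear)
7) do Suck; now (B; A:clear, B:clear)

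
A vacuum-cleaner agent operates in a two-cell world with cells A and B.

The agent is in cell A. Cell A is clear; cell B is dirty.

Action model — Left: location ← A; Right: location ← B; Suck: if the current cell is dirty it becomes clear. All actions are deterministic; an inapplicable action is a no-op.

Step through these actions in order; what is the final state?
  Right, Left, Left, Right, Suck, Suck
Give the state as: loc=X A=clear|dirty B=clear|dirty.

1. Right → loc=B A=clear B=dirty
2. Left → loc=A A=clear B=dirty
3. Left → loc=A A=clear B=dirty
4. Right → loc=B A=clear B=dirty
5. Suck → loc=B A=clear B=clear
6. Suck → loc=B A=clear B=clear

loc=B A=clear B=clear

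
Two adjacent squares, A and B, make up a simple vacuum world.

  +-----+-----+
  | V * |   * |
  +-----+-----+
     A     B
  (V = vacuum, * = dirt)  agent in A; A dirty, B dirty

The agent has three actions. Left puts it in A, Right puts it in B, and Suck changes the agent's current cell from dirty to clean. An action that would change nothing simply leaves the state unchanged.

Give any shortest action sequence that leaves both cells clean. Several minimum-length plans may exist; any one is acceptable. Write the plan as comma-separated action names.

1. Suck → <A|clean|dirty>
2. Right → <B|clean|dirty>
3. Suck → <B|clean|clean>
min 3: Suck A + move + Suck B

Suck, Right, Suck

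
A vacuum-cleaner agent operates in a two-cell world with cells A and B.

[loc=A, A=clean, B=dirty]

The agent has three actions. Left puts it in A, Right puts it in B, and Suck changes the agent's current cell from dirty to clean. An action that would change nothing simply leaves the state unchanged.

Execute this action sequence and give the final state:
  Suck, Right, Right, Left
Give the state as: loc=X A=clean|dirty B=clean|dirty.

loc=A A=clean B=dirty

[1] after Suck: loc=A A=clean B=dirty
[2] after Right: loc=B A=clean B=dirty
[3] after Right: loc=B A=clean B=dirty
[4] after Left: loc=A A=clean B=dirty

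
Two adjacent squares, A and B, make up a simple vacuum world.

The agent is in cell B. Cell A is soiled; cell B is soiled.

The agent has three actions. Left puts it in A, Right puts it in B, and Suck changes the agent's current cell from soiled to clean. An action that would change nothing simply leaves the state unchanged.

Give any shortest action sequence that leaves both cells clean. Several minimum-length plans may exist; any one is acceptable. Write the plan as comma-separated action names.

1) do Suck; now in B — A soiled, B clean
2) do Left; now in A — A soiled, B clean
3) do Suck; now in A — A clean, B clean
min 3: Suck B + move + Suck A

Suck, Left, Suck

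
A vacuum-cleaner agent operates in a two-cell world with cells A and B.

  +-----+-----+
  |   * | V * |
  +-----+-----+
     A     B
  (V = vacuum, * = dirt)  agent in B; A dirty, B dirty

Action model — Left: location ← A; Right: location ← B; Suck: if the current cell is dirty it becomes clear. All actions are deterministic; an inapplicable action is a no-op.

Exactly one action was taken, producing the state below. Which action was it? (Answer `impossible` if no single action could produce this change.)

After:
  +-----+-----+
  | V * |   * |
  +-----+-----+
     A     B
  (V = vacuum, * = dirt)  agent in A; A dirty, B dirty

try  Left: loc=A A=dirty B=dirty  ← match
try Right: loc=B A=dirty B=dirty
try  Suck: loc=B A=dirty B=clear

Left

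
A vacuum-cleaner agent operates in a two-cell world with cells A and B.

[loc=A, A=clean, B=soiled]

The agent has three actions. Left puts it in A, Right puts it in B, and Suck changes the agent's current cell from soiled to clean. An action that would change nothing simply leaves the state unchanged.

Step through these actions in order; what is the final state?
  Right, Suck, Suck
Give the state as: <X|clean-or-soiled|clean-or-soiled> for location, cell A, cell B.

<B|clean|clean>

1. Right → <B|clean|soiled>
2. Suck → <B|clean|clean>
3. Suck → <B|clean|clean>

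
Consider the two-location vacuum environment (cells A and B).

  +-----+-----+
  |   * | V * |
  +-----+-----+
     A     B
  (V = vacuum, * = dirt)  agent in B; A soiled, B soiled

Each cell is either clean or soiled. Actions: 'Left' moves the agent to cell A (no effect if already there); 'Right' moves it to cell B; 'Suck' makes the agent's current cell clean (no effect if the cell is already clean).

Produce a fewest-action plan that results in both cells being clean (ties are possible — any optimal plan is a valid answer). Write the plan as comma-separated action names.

Suck, Left, Suck

[1] after Suck: loc=B A=soiled B=clean
[2] after Left: loc=A A=soiled B=clean
[3] after Suck: loc=A A=clean B=clean
min 3: Suck B + move + Suck A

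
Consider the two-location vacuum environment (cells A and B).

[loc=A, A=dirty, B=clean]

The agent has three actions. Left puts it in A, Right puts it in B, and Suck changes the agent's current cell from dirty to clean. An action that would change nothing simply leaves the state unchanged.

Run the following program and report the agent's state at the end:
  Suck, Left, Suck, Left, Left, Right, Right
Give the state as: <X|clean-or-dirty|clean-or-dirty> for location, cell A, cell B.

Suck (#1): <A|clean|clean>
Left (#2): <A|clean|clean>
Suck (#3): <A|clean|clean>
Left (#4): <A|clean|clean>
Left (#5): <A|clean|clean>
Right (#6): <B|clean|clean>
Right (#7): <B|clean|clean>

<B|clean|clean>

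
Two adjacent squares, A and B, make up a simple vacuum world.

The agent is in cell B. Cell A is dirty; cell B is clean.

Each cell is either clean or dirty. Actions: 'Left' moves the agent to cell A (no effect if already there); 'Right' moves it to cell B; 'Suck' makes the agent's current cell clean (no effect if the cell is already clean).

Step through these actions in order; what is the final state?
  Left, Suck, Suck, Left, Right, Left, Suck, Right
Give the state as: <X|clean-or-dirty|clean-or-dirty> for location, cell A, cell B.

<B|clean|clean>

[1] after Left: <A|dirty|clean>
[2] after Suck: <A|clean|clean>
[3] after Suck: <A|clean|clean>
[4] after Left: <A|clean|clean>
[5] after Right: <B|clean|clean>
[6] after Left: <A|clean|clean>
[7] after Suck: <A|clean|clean>
[8] after Right: <B|clean|clean>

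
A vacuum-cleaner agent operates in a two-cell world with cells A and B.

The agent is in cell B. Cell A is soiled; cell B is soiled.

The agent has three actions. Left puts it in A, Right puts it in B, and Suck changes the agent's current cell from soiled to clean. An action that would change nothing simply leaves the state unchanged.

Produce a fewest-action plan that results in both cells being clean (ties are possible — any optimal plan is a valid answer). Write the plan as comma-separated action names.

Suck (#1): <B|soiled|clean>
Left (#2): <A|soiled|clean>
Suck (#3): <A|clean|clean>
min 3: Suck B + move + Suck A

Suck, Left, Suck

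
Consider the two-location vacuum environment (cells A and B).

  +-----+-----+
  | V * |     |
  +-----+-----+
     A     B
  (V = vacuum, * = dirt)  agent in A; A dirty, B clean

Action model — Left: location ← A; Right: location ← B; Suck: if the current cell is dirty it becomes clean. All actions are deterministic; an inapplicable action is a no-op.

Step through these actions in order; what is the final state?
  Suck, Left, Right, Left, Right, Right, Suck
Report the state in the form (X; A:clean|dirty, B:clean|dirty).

(B; A:clean, B:clean)

Suck (#1): (A; A:clean, B:clean)
Left (#2): (A; A:clean, B:clean)
Right (#3): (B; A:clean, B:clean)
Left (#4): (A; A:clean, B:clean)
Right (#5): (B; A:clean, B:clean)
Right (#6): (B; A:clean, B:clean)
Suck (#7): (B; A:clean, B:clean)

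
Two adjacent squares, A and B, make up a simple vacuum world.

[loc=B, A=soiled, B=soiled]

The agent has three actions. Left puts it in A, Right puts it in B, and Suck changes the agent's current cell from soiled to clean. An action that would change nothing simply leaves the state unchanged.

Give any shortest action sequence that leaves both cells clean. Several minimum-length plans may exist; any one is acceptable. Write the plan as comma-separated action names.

Suck (#1): in B — A soiled, B clean
Left (#2): in A — A soiled, B clean
Suck (#3): in A — A clean, B clean
min 3: Suck B + move + Suck A

Suck, Left, Suck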